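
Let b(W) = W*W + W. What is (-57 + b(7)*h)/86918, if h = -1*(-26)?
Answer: 1399/86918 ≈ 0.016096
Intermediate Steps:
h = 26
b(W) = W + W**2 (b(W) = W**2 + W = W + W**2)
(-57 + b(7)*h)/86918 = (-57 + (7*(1 + 7))*26)/86918 = (-57 + (7*8)*26)*(1/86918) = (-57 + 56*26)*(1/86918) = (-57 + 1456)*(1/86918) = 1399*(1/86918) = 1399/86918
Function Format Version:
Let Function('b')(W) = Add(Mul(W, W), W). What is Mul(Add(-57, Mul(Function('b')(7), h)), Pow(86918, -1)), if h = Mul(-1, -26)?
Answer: Rational(1399, 86918) ≈ 0.016096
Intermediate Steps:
h = 26
Function('b')(W) = Add(W, Pow(W, 2)) (Function('b')(W) = Add(Pow(W, 2), W) = Add(W, Pow(W, 2)))
Mul(Add(-57, Mul(Function('b')(7), h)), Pow(86918, -1)) = Mul(Add(-57, Mul(Mul(7, Add(1, 7)), 26)), Pow(86918, -1)) = Mul(Add(-57, Mul(Mul(7, 8), 26)), Rational(1, 86918)) = Mul(Add(-57, Mul(56, 26)), Rational(1, 86918)) = Mul(Add(-57, 1456), Rational(1, 86918)) = Mul(1399, Rational(1, 86918)) = Rational(1399, 86918)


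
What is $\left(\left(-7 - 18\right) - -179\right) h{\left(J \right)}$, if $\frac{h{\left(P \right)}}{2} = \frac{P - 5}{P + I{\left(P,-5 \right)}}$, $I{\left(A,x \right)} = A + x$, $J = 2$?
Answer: $924$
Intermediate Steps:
$h{\left(P \right)} = \frac{2 \left(-5 + P\right)}{-5 + 2 P}$ ($h{\left(P \right)} = 2 \frac{P - 5}{P + \left(P - 5\right)} = 2 \frac{-5 + P}{P + \left(-5 + P\right)} = 2 \frac{-5 + P}{-5 + 2 P} = \frac{2 \left(-5 + P\right)}{-5 + 2 P}$)
$\left(\left(-7 - 18\right) - -179\right) h{\left(J \right)} = \left(\left(-7 - 18\right) - -179\right) \frac{2 \left(-5 + 2\right)}{-5 + 2 \cdot 2} = \left(\left(-7 - 18\right) + 179\right) 2 \frac{1}{-5 + 4} \left(-3\right) = \left(-25 + 179\right) 2 \frac{1}{-1} \left(-3\right) = 154 \cdot 2 \left(-1\right) \left(-3\right) = 154 \cdot 6 = 924$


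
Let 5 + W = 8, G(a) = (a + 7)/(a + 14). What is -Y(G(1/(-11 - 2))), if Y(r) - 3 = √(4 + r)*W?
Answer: -3 - 3*√147334/181 ≈ -9.3620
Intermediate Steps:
G(a) = (7 + a)/(14 + a)
W = 3 (W = -5 + 8 = 3)
Y(r) = 3 + 3*√(4 + r) (Y(r) = 3 + √(4 + r)*3 = 3 + 3*√(4 + r))
-Y(G(1/(-11 - 2))) = -(3 + 3*√(4 + (7 + 1/(-11 - 2))/(14 + 1/(-11 - 2)))) = -(3 + 3*√(4 + (7 + 1/(-13))/(14 + 1/(-13)))) = -(3 + 3*√(4 + (7 - 1/13)/(14 - 1/13))) = -(3 + 3*√(4 + (90/13)/(181/13))) = -(3 + 3*√(4 + (13/181)*(90/13))) = -(3 + 3*√(4 + 90/181)) = -(3 + 3*√(814/181)) = -(3 + 3*(√147334/181)) = -(3 + 3*√147334/181) = -3 - 3*√147334/181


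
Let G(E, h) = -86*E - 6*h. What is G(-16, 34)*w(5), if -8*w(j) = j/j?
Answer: -293/2 ≈ -146.50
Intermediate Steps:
w(j) = -⅛ (w(j) = -j/(8*j) = -⅛*1 = -⅛)
G(-16, 34)*w(5) = (-86*(-16) - 6*34)*(-⅛) = (1376 - 204)*(-⅛) = 1172*(-⅛) = -293/2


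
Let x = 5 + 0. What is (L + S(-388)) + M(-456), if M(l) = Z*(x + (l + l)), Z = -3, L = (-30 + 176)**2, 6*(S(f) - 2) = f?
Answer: 71923/3 ≈ 23974.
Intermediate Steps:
S(f) = 2 + f/6
L = 21316 (L = 146**2 = 21316)
x = 5
M(l) = -15 - 6*l (M(l) = -3*(5 + (l + l)) = -3*(5 + 2*l) = -15 - 6*l)
(L + S(-388)) + M(-456) = (21316 + (2 + (1/6)*(-388))) + (-15 - 6*(-456)) = (21316 + (2 - 194/3)) + (-15 + 2736) = (21316 - 188/3) + 2721 = 63760/3 + 2721 = 71923/3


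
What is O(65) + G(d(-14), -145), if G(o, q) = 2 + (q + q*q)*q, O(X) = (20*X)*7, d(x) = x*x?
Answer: -3018498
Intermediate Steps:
d(x) = x**2
O(X) = 140*X
G(o, q) = 2 + q*(q + q**2) (G(o, q) = 2 + (q + q**2)*q = 2 + q*(q + q**2))
O(65) + G(d(-14), -145) = 140*65 + (2 + (-145)**2 + (-145)**3) = 9100 + (2 + 21025 - 3048625) = 9100 - 3027598 = -3018498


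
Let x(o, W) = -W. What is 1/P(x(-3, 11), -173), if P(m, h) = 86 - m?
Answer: 1/97 ≈ 0.010309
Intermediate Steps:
1/P(x(-3, 11), -173) = 1/(86 - (-1)*11) = 1/(86 - 1*(-11)) = 1/(86 + 11) = 1/97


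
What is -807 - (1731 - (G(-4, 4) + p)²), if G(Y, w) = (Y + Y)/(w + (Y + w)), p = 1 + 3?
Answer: -2534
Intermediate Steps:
p = 4
G(Y, w) = 2*Y/(Y + 2*w) (G(Y, w) = (2*Y)/(Y + 2*w) = 2*Y/(Y + 2*w))
-807 - (1731 - (G(-4, 4) + p)²) = -807 - (1731 - (2*(-4)/(-4 + 2*4) + 4)²) = -807 - (1731 - (2*(-4)/(-4 + 8) + 4)²) = -807 - (1731 - (2*(-4)/4 + 4)²) = -807 - (1731 - (2*(-4)*(¼) + 4)²) = -807 - (1731 - (-2 + 4)²) = -807 - (1731 - 1*2²) = -807 - (1731 - 1*4) = -807 - (1731 - 4) = -807 - 1*1727 = -807 - 1727 = -2534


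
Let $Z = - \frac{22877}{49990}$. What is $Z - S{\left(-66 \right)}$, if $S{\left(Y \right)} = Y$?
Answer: $\frac{3276463}{49990} \approx 65.542$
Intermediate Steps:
$Z = - \frac{22877}{49990}$ ($Z = \left(-22877\right) \frac{1}{49990} = - \frac{22877}{49990} \approx -0.45763$)
$Z - S{\left(-66 \right)} = - \frac{22877}{49990} - -66 = - \frac{22877}{49990} + 66 = \frac{3276463}{49990}$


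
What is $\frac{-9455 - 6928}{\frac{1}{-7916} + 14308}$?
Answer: $- \frac{129687828}{113262127} \approx -1.145$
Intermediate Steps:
$\frac{-9455 - 6928}{\frac{1}{-7916} + 14308} = - \frac{16383}{- \frac{1}{7916} + 14308} = - \frac{16383}{\frac{113262127}{7916}} = \left(-16383\right) \frac{7916}{113262127} = - \frac{129687828}{113262127}$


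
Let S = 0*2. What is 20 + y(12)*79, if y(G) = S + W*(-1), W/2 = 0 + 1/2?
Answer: -59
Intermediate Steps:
S = 0
W = 1 (W = 2*(0 + 1/2) = 2*(0 + ½) = 2*(½) = 1)
y(G) = -1 (y(G) = 0 + 1*(-1) = 0 - 1 = -1)
20 + y(12)*79 = 20 - 1*79 = 20 - 79 = -59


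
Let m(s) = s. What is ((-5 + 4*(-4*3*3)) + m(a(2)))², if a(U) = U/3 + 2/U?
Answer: 195364/9 ≈ 21707.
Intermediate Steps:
a(U) = 2/U + U/3 (a(U) = U*(⅓) + 2/U = U/3 + 2/U = 2/U + U/3)
((-5 + 4*(-4*3*3)) + m(a(2)))² = ((-5 + 4*(-4*3*3)) + (2/2 + (⅓)*2))² = ((-5 + 4*(-12*3)) + (2*(½) + ⅔))² = ((-5 + 4*(-36)) + (1 + ⅔))² = ((-5 - 144) + 5/3)² = (-149 + 5/3)² = (-442/3)² = 195364/9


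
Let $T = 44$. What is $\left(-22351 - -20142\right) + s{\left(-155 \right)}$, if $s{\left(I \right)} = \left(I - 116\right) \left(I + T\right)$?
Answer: $27872$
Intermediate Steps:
$s{\left(I \right)} = \left(-116 + I\right) \left(44 + I\right)$ ($s{\left(I \right)} = \left(I - 116\right) \left(I + 44\right) = \left(-116 + I\right) \left(44 + I\right)$)
$\left(-22351 - -20142\right) + s{\left(-155 \right)} = \left(-22351 - -20142\right) - \left(-6056 - 24025\right) = \left(-22351 + 20142\right) + \left(-5104 + 24025 + 11160\right) = -2209 + 30081 = 27872$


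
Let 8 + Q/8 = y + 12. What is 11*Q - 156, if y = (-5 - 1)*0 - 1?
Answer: 108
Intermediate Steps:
y = -1 (y = -6*0 - 1 = 0 - 1 = -1)
Q = 24 (Q = -64 + 8*(-1 + 12) = -64 + 8*11 = -64 + 88 = 24)
11*Q - 156 = 11*24 - 156 = 264 - 156 = 108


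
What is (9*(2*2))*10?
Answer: 360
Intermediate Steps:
(9*(2*2))*10 = (9*4)*10 = 36*10 = 360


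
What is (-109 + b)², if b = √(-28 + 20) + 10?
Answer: 9793 - 396*I*√2 ≈ 9793.0 - 560.03*I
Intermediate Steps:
b = 10 + 2*I*√2 (b = √(-8) + 10 = 2*I*√2 + 10 = 10 + 2*I*√2 ≈ 10.0 + 2.8284*I)
(-109 + b)² = (-109 + (10 + 2*I*√2))² = (-99 + 2*I*√2)²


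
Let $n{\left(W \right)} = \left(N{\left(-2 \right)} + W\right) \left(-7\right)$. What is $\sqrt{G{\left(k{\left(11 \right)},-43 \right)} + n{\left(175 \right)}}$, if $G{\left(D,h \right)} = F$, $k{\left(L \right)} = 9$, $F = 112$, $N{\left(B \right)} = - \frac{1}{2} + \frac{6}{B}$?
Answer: $\frac{i \sqrt{4354}}{2} \approx 32.992 i$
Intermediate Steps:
$N{\left(B \right)} = - \frac{1}{2} + \frac{6}{B}$ ($N{\left(B \right)} = \left(-1\right) \frac{1}{2} + \frac{6}{B} = - \frac{1}{2} + \frac{6}{B}$)
$G{\left(D,h \right)} = 112$
$n{\left(W \right)} = \frac{49}{2} - 7 W$ ($n{\left(W \right)} = \left(\frac{12 - -2}{2 \left(-2\right)} + W\right) \left(-7\right) = \left(\frac{1}{2} \left(- \frac{1}{2}\right) \left(12 + 2\right) + W\right) \left(-7\right) = \left(\frac{1}{2} \left(- \frac{1}{2}\right) 14 + W\right) \left(-7\right) = \left(- \frac{7}{2} + W\right) \left(-7\right) = \frac{49}{2} - 7 W$)
$\sqrt{G{\left(k{\left(11 \right)},-43 \right)} + n{\left(175 \right)}} = \sqrt{112 + \left(\frac{49}{2} - 1225\right)} = \sqrt{112 - \frac{2401}{2}} = \sqrt{- \frac{2177}{2}} = \frac{i \sqrt{4354}}{2}$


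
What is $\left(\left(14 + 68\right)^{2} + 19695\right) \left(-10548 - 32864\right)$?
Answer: $-1146901628$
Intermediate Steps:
$\left(\left(14 + 68\right)^{2} + 19695\right) \left(-10548 - 32864\right) = \left(82^{2} + 19695\right) \left(-43412\right) = \left(6724 + 19695\right) \left(-43412\right) = 26419 \left(-43412\right) = -1146901628$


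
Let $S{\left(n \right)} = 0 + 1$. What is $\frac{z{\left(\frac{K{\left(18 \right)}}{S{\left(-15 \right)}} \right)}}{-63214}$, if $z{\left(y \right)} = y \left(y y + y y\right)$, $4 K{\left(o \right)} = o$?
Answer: $- \frac{729}{252856} \approx -0.0028831$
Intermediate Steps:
$S{\left(n \right)} = 1$
$K{\left(o \right)} = \frac{o}{4}$
$z{\left(y \right)} = 2 y^{3}$ ($z{\left(y \right)} = y \left(y^{2} + y^{2}\right) = y 2 y^{2} = 2 y^{3}$)
$\frac{z{\left(\frac{K{\left(18 \right)}}{S{\left(-15 \right)}} \right)}}{-63214} = \frac{2 \left(\frac{\frac{1}{4} \cdot 18}{1}\right)^{3}}{-63214} = 2 \left(\frac{9}{2} \cdot 1\right)^{3} \left(- \frac{1}{63214}\right) = 2 \left(\frac{9}{2}\right)^{3} \left(- \frac{1}{63214}\right) = 2 \cdot \frac{729}{8} \left(- \frac{1}{63214}\right) = \frac{729}{4} \left(- \frac{1}{63214}\right) = - \frac{729}{252856}$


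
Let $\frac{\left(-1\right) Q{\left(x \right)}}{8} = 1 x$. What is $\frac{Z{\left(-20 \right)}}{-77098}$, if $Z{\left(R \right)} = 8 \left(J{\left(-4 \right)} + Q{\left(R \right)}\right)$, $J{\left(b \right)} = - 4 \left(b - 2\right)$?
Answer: $- \frac{736}{38549} \approx -0.019093$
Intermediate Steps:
$Q{\left(x \right)} = - 8 x$ ($Q{\left(x \right)} = - 8 \cdot 1 x = - 8 x$)
$J{\left(b \right)} = 8 - 4 b$ ($J{\left(b \right)} = - 4 \left(-2 + b\right) = 8 - 4 b$)
$Z{\left(R \right)} = 192 - 64 R$ ($Z{\left(R \right)} = 8 \left(\left(8 - -16\right) - 8 R\right) = 8 \left(\left(8 + 16\right) - 8 R\right) = 8 \left(24 - 8 R\right) = 192 - 64 R$)
$\frac{Z{\left(-20 \right)}}{-77098} = \frac{192 - -1280}{-77098} = \left(192 + 1280\right) \left(- \frac{1}{77098}\right) = 1472 \left(- \frac{1}{77098}\right) = - \frac{736}{38549}$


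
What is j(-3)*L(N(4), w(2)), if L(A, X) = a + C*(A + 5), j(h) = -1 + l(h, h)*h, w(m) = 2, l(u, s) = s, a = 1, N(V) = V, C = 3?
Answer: 224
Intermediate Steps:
j(h) = -1 + h² (j(h) = -1 + h*h = -1 + h²)
L(A, X) = 16 + 3*A (L(A, X) = 1 + 3*(A + 5) = 1 + 3*(5 + A) = 1 + (15 + 3*A) = 16 + 3*A)
j(-3)*L(N(4), w(2)) = (-1 + (-3)²)*(16 + 3*4) = (-1 + 9)*(16 + 12) = 8*28 = 224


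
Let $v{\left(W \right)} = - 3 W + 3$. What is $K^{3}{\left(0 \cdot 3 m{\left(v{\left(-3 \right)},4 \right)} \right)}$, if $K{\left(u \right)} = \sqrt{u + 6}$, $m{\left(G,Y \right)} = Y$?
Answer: $6 \sqrt{6} \approx 14.697$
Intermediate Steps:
$v{\left(W \right)} = 3 - 3 W$
$K{\left(u \right)} = \sqrt{6 + u}$
$K^{3}{\left(0 \cdot 3 m{\left(v{\left(-3 \right)},4 \right)} \right)} = \left(\sqrt{6 + 0 \cdot 3 \cdot 4}\right)^{3} = \left(\sqrt{6 + 0 \cdot 12}\right)^{3} = \left(\sqrt{6 + 0}\right)^{3} = \left(\sqrt{6}\right)^{3} = 6 \sqrt{6}$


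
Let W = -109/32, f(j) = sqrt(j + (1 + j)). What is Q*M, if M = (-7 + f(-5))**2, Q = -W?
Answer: 545/4 - 2289*I/16 ≈ 136.25 - 143.06*I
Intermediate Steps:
f(j) = sqrt(1 + 2*j)
W = -109/32 (W = -109*1/32 = -109/32 ≈ -3.4063)
Q = 109/32 (Q = -1*(-109/32) = 109/32 ≈ 3.4063)
M = (-7 + 3*I)**2 (M = (-7 + sqrt(1 + 2*(-5)))**2 = (-7 + sqrt(1 - 10))**2 = (-7 + sqrt(-9))**2 = (-7 + 3*I)**2 ≈ 40.0 - 42.0*I)
Q*M = 109*(40 - 42*I)/32 = 545/4 - 2289*I/16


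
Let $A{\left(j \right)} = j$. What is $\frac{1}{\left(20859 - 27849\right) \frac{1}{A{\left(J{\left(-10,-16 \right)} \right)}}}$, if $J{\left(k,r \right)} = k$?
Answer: $\frac{1}{699} \approx 0.0014306$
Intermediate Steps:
$\frac{1}{\left(20859 - 27849\right) \frac{1}{A{\left(J{\left(-10,-16 \right)} \right)}}} = \frac{1}{\left(20859 - 27849\right) \frac{1}{-10}} = \frac{1}{\left(20859 - 27849\right) \left(- \frac{1}{10}\right)} = \frac{1}{\left(-6990\right) \left(- \frac{1}{10}\right)} = \frac{1}{699}$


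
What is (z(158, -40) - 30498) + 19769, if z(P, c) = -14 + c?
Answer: -10783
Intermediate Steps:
(z(158, -40) - 30498) + 19769 = ((-14 - 40) - 30498) + 19769 = (-54 - 30498) + 19769 = -30552 + 19769 = -10783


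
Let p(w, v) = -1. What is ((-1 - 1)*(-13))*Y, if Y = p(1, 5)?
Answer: -26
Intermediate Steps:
Y = -1
((-1 - 1)*(-13))*Y = ((-1 - 1)*(-13))*(-1) = -2*(-13)*(-1) = 26*(-1) = -26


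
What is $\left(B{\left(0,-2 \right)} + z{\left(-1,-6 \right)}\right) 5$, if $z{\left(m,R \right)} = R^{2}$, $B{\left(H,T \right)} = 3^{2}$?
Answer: $225$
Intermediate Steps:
$B{\left(H,T \right)} = 9$
$\left(B{\left(0,-2 \right)} + z{\left(-1,-6 \right)}\right) 5 = \left(9 + \left(-6\right)^{2}\right) 5 = \left(9 + 36\right) 5 = 45 \cdot 5 = 225$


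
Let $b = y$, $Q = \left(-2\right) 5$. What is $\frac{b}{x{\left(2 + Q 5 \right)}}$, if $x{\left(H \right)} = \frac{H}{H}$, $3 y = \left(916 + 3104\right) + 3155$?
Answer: $\frac{7175}{3} \approx 2391.7$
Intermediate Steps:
$Q = -10$
$y = \frac{7175}{3}$ ($y = \frac{\left(916 + 3104\right) + 3155}{3} = \frac{4020 + 3155}{3} = \frac{1}{3} \cdot 7175 = \frac{7175}{3} \approx 2391.7$)
$b = \frac{7175}{3} \approx 2391.7$
$x{\left(H \right)} = 1$
$\frac{b}{x{\left(2 + Q 5 \right)}} = \frac{7175}{3 \cdot 1} = \frac{7175}{3} \cdot 1 = \frac{7175}{3}$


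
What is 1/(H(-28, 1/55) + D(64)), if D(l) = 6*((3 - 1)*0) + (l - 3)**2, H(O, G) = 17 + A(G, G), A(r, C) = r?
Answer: 55/205591 ≈ 0.00026752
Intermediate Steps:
H(O, G) = 17 + G
D(l) = (-3 + l)**2 (D(l) = 6*(2*0) + (-3 + l)**2 = 6*0 + (-3 + l)**2 = 0 + (-3 + l)**2 = (-3 + l)**2)
1/(H(-28, 1/55) + D(64)) = 1/((17 + 1/55) + (-3 + 64)**2) = 1/((17 + 1/55) + 61**2) = 1/(936/55 + 3721) = 1/(205591/55) = 55/205591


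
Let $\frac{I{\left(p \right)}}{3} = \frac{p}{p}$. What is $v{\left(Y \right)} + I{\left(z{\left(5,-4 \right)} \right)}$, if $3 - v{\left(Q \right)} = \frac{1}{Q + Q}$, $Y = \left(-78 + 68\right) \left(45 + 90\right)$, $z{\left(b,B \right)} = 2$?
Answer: $\frac{16201}{2700} \approx 6.0004$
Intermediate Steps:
$I{\left(p \right)} = 3$ ($I{\left(p \right)} = 3 \frac{p}{p} = 3 \cdot 1 = 3$)
$Y = -1350$ ($Y = \left(-10\right) 135 = -1350$)
$v{\left(Q \right)} = 3 - \frac{1}{2 Q}$ ($v{\left(Q \right)} = 3 - \frac{1}{Q + Q} = 3 - \frac{1}{2 Q}$)
$v{\left(Y \right)} + I{\left(z{\left(5,-4 \right)} \right)} = \left(3 - \frac{1}{2 \left(-1350\right)}\right) + 3 = \left(3 - - \frac{1}{2700}\right) + 3 = \left(3 + \frac{1}{2700}\right) + 3 = \frac{8101}{2700} + 3 = \frac{16201}{2700}$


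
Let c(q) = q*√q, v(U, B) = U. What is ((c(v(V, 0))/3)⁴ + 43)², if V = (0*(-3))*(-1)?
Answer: 1849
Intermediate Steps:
V = 0 (V = 0*(-1) = 0)
c(q) = q^(3/2)
((c(v(V, 0))/3)⁴ + 43)² = ((0^(3/2)/3)⁴ + 43)² = ((0*(⅓))⁴ + 43)² = (0⁴ + 43)² = (0 + 43)² = 43² = 1849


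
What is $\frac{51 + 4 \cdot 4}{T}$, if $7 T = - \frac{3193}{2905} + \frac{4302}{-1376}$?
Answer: $- \frac{937362160}{8445439} \approx -110.99$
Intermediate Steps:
$T = - \frac{8445439}{13990480}$ ($T = \frac{- \frac{3193}{2905} + \frac{4302}{-1376}}{7} = \frac{\left(-3193\right) \frac{1}{2905} + 4302 \left(- \frac{1}{1376}\right)}{7} = \frac{- \frac{3193}{2905} - \frac{2151}{688}}{7} = \frac{1}{7} \left(- \frac{8445439}{1998640}\right) = - \frac{8445439}{13990480} \approx -0.60366$)
$\frac{51 + 4 \cdot 4}{T} = \frac{51 + 4 \cdot 4}{- \frac{8445439}{13990480}} = \left(51 + 16\right) \left(- \frac{13990480}{8445439}\right) = 67 \left(- \frac{13990480}{8445439}\right) = - \frac{937362160}{8445439}$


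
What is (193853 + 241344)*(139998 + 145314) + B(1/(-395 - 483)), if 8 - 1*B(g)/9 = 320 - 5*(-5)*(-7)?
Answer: 124166925231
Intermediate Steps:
B(g) = -1233 (B(g) = 72 - 9*(320 - 5*(-5)*(-7)) = 72 - 9*(320 + 25*(-7)) = 72 - 9*(320 - 175) = 72 - 9*145 = 72 - 1305 = -1233)
(193853 + 241344)*(139998 + 145314) + B(1/(-395 - 483)) = (193853 + 241344)*(139998 + 145314) - 1233 = 435197*285312 - 1233 = 124166926464 - 1233 = 124166925231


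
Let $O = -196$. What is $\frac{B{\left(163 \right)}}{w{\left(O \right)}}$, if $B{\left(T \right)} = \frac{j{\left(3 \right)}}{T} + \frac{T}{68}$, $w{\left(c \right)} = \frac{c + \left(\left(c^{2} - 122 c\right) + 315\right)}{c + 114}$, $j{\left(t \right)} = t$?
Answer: $- \frac{1097693}{346081274} \approx -0.0031718$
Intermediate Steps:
$w{\left(c \right)} = \frac{315 + c^{2} - 121 c}{114 + c}$ ($w{\left(c \right)} = \frac{c + \left(315 + c^{2} - 122 c\right)}{114 + c} = \frac{315 + c^{2} - 121 c}{114 + c}$)
$B{\left(T \right)} = \frac{3}{T} + \frac{T}{68}$
$\frac{B{\left(163 \right)}}{w{\left(O \right)}} = \frac{\frac{3}{163} + \frac{1}{68} \cdot 163}{\frac{1}{114 - 196} \left(315 + \left(-196\right)^{2} - -23716\right)} = \frac{3 \cdot \frac{1}{163} + \frac{163}{68}}{\frac{1}{-82} \left(315 + 38416 + 23716\right)} = \frac{\frac{3}{163} + \frac{163}{68}}{\left(- \frac{1}{82}\right) 62447} = \frac{26773}{11084 \left(- \frac{62447}{82}\right)} = \frac{26773}{11084} \left(- \frac{82}{62447}\right) = - \frac{1097693}{346081274}$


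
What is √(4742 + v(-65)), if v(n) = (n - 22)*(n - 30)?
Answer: √13007 ≈ 114.05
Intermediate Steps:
v(n) = (-30 + n)*(-22 + n) (v(n) = (-22 + n)*(-30 + n) = (-30 + n)*(-22 + n))
√(4742 + v(-65)) = √(4742 + (660 + (-65)² - 52*(-65))) = √(4742 + (660 + 4225 + 3380)) = √(4742 + 8265) = √13007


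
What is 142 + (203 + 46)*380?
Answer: 94762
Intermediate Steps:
142 + (203 + 46)*380 = 142 + 249*380 = 142 + 94620 = 94762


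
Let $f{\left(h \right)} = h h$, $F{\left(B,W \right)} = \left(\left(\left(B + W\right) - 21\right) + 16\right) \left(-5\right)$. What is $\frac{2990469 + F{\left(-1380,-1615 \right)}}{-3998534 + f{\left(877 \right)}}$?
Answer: $- \frac{3005469}{3229405} \approx -0.93066$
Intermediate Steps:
$F{\left(B,W \right)} = 25 - 5 B - 5 W$ ($F{\left(B,W \right)} = \left(\left(-21 + B + W\right) + 16\right) \left(-5\right) = \left(-5 + B + W\right) \left(-5\right) = 25 - 5 B - 5 W$)
$f{\left(h \right)} = h^{2}$
$\frac{2990469 + F{\left(-1380,-1615 \right)}}{-3998534 + f{\left(877 \right)}} = \frac{2990469 - -15000}{-3998534 + 877^{2}} = \frac{2990469 + \left(25 + 6900 + 8075\right)}{-3998534 + 769129} = \frac{2990469 + 15000}{-3229405} = 3005469 \left(- \frac{1}{3229405}\right) = - \frac{3005469}{3229405}$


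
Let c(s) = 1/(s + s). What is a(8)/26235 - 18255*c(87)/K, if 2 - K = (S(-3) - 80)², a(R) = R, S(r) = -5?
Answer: 162991447/10990733490 ≈ 0.014830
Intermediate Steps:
c(s) = 1/(2*s)
K = -7223 (K = 2 - (-5 - 80)² = 2 - 1*(-85)² = 2 - 1*7225 = 2 - 7225 = -7223)
a(8)/26235 - 18255*c(87)/K = 8/26235 - 18255/((-7223/((½)/87))) = 8*(1/26235) - 18255/((-7223/((½)*(1/87)))) = 8/26235 - 18255/((-7223/1/174)) = 8/26235 - 18255/((-7223*174)) = 8/26235 - 18255/(-1256802) = 8/26235 - 18255*(-1/1256802) = 8/26235 + 6085/418934 = 162991447/10990733490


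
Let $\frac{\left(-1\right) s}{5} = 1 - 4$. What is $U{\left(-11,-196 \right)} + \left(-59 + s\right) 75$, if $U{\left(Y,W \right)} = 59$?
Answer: $-3241$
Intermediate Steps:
$s = 15$ ($s = - 5 \left(1 - 4\right) = \left(-5\right) \left(-3\right) = 15$)
$U{\left(-11,-196 \right)} + \left(-59 + s\right) 75 = 59 + \left(-59 + 15\right) 75 = 59 - 3300 = -3241$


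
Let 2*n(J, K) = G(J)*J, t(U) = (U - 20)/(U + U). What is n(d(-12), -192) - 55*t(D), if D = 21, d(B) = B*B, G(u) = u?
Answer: 435401/42 ≈ 10367.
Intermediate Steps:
d(B) = B²
t(U) = (-20 + U)/(2*U) (t(U) = (-20 + U)/((2*U)) = (-20 + U)*(1/(2*U)) = (-20 + U)/(2*U))
n(J, K) = J²/2 (n(J, K) = (J*J)/2 = J²/2)
n(d(-12), -192) - 55*t(D) = ((-12)²)²/2 - 55*(½)*(-20 + 21)/21 = (½)*144² - 55*(½)*(1/21)*1 = (½)*20736 - 55/42 = 10368 - 1*55/42 = 10368 - 55/42 = 435401/42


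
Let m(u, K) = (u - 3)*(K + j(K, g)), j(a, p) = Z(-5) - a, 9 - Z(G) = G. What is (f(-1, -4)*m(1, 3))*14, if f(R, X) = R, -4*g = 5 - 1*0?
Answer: 392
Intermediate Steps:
g = -5/4 (g = -(5 - 1*0)/4 = -(5 + 0)/4 = -¼*5 = -5/4 ≈ -1.2500)
Z(G) = 9 - G
j(a, p) = 14 - a (j(a, p) = (9 - 1*(-5)) - a = (9 + 5) - a = 14 - a)
m(u, K) = -42 + 14*u (m(u, K) = (u - 3)*(K + (14 - K)) = (-3 + u)*14 = -42 + 14*u)
(f(-1, -4)*m(1, 3))*14 = -(-42 + 14*1)*14 = -(-42 + 14)*14 = -1*(-28)*14 = 28*14 = 392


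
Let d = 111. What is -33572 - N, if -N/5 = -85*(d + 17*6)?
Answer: -124097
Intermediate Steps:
N = 90525 (N = -(-425)*(111 + 17*6) = -(-425)*(111 + 102) = -(-425)*213 = -5*(-18105) = 90525)
-33572 - N = -33572 - 1*90525 = -33572 - 90525 = -124097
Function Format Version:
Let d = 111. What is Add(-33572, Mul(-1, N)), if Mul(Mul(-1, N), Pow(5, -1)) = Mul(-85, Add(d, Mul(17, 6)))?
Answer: -124097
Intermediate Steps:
N = 90525 (N = Mul(-5, Mul(-85, Add(111, Mul(17, 6)))) = Mul(-5, Mul(-85, Add(111, 102))) = Mul(-5, Mul(-85, 213)) = Mul(-5, -18105) = 90525)
Add(-33572, Mul(-1, N)) = Add(-33572, Mul(-1, 90525)) = Add(-33572, -90525) = -124097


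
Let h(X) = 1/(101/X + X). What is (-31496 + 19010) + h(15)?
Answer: -4070421/326 ≈ -12486.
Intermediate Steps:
h(X) = 1/(X + 101/X)
(-31496 + 19010) + h(15) = (-31496 + 19010) + 15/(101 + 15²) = -12486 + 15/(101 + 225) = -12486 + 15/326 = -4070421/326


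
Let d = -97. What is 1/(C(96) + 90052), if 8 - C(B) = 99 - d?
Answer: 1/89864 ≈ 1.1128e-5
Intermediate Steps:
C(B) = -188 (C(B) = 8 - (99 - 1*(-97)) = 8 - (99 + 97) = 8 - 1*196 = 8 - 196 = -188)
1/(C(96) + 90052) = 1/(-188 + 90052) = 1/89864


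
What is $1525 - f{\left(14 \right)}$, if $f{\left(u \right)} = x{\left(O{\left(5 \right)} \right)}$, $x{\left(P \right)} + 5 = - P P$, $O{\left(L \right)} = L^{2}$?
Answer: $2155$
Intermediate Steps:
$x{\left(P \right)} = -5 - P^{2}$ ($x{\left(P \right)} = -5 - P P = -5 - P^{2}$)
$f{\left(u \right)} = -630$ ($f{\left(u \right)} = -5 - \left(5^{2}\right)^{2} = -5 - 25^{2} = -5 - 625 = -630$)
$1525 - f{\left(14 \right)} = 1525 - -630 = 1525 + 630 = 2155$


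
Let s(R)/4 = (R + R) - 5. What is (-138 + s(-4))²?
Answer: 36100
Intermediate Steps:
s(R) = -20 + 8*R (s(R) = 4*((R + R) - 5) = 4*(2*R - 5) = 4*(-5 + 2*R) = -20 + 8*R)
(-138 + s(-4))² = (-138 + (-20 + 8*(-4)))² = (-138 + (-20 - 32))² = (-138 - 52)² = (-190)² = 36100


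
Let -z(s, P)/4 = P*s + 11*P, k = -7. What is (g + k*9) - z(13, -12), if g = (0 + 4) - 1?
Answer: -1212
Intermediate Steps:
z(s, P) = -44*P - 4*P*s (z(s, P) = -4*(P*s + 11*P) = -4*(11*P + P*s) = -44*P - 4*P*s)
g = 3 (g = 4 - 1 = 3)
(g + k*9) - z(13, -12) = (3 - 7*9) - (-4)*(-12)*(11 + 13) = (3 - 63) - (-4)*(-12)*24 = -60 - 1*1152 = -60 - 1152 = -1212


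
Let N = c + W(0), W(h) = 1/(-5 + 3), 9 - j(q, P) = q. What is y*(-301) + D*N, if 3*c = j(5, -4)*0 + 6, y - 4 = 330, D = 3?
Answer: -201059/2 ≈ -1.0053e+5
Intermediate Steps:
j(q, P) = 9 - q
y = 334 (y = 4 + 330 = 334)
W(h) = -½ (W(h) = 1/(-2) = -½)
c = 2 (c = ((9 - 1*5)*0 + 6)/3 = ((9 - 5)*0 + 6)/3 = (4*0 + 6)/3 = (0 + 6)/3 = (⅓)*6 = 2)
N = 3/2 (N = 2 - ½ = 3/2 ≈ 1.5000)
y*(-301) + D*N = 334*(-301) + 3*(3/2) = -100534 + 9/2 = -201059/2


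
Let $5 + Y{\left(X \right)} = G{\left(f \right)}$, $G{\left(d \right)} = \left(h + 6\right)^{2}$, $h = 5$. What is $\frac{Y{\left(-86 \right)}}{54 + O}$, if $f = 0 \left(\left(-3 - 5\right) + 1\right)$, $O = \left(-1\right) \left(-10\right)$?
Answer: $\frac{29}{16} \approx 1.8125$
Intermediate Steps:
$O = 10$
$f = 0$ ($f = 0 \left(\left(-3 - 5\right) + 1\right) = 0 \left(-8 + 1\right) = 0 \left(-7\right) = 0$)
$G{\left(d \right)} = 121$ ($G{\left(d \right)} = \left(5 + 6\right)^{2} = 11^{2} = 121$)
$Y{\left(X \right)} = 116$ ($Y{\left(X \right)} = -5 + 121 = 116$)
$\frac{Y{\left(-86 \right)}}{54 + O} = \frac{1}{54 + 10} \cdot 116 = \frac{1}{64} \cdot 116 = \frac{29}{16}$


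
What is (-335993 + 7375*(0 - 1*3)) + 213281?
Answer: -144837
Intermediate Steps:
(-335993 + 7375*(0 - 1*3)) + 213281 = (-335993 + 7375*(0 - 3)) + 213281 = (-335993 + 7375*(-3)) + 213281 = (-335993 - 22125) + 213281 = -358118 + 213281 = -144837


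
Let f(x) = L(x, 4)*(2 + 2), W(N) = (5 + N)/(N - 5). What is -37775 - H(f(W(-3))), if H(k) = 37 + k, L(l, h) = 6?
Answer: -37836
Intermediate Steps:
W(N) = (5 + N)/(-5 + N)
f(x) = 24 (f(x) = 6*(2 + 2) = 6*4 = 24)
-37775 - H(f(W(-3))) = -37775 - (37 + 24) = -37775 - 1*61 = -37775 - 61 = -37836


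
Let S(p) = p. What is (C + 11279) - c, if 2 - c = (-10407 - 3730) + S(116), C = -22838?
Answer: -25582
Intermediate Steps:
c = 14023 (c = 2 - ((-10407 - 3730) + 116) = 2 - (-14137 + 116) = 2 - 1*(-14021) = 2 + 14021 = 14023)
(C + 11279) - c = (-22838 + 11279) - 1*14023 = -11559 - 14023 = -25582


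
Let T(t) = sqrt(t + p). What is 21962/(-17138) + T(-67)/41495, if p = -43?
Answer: -10981/8569 + I*sqrt(110)/41495 ≈ -1.2815 + 0.00025276*I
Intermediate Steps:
T(t) = sqrt(-43 + t) (T(t) = sqrt(t - 43) = sqrt(-43 + t))
21962/(-17138) + T(-67)/41495 = 21962/(-17138) + sqrt(-43 - 67)/41495 = 21962*(-1/17138) + sqrt(-110)*(1/41495) = -10981/8569 + (I*sqrt(110))*(1/41495) = -10981/8569 + I*sqrt(110)/41495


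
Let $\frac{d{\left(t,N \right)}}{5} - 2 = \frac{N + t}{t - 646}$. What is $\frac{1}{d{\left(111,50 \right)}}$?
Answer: $\frac{107}{909} \approx 0.11771$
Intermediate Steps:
$d{\left(t,N \right)} = 10 + \frac{5 \left(N + t\right)}{-646 + t}$ ($d{\left(t,N \right)} = 10 + 5 \frac{N + t}{t - 646} = 10 + 5 \frac{N + t}{-646 + t} = 10 + \frac{5 \left(N + t\right)}{-646 + t}$)
$\frac{1}{d{\left(111,50 \right)}} = \frac{1}{5 \frac{1}{-646 + 111} \left(-1292 + 50 + 3 \cdot 111\right)} = \frac{1}{5 \frac{1}{-535} \left(-1292 + 50 + 333\right)} = \frac{1}{5 \left(- \frac{1}{535}\right) \left(-909\right)} = \frac{1}{\frac{909}{107}} = \frac{107}{909}$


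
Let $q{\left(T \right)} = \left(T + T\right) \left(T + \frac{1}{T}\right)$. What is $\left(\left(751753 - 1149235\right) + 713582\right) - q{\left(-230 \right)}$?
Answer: $210298$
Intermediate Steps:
$q{\left(T \right)} = 2 T \left(T + \frac{1}{T}\right)$
$\left(\left(751753 - 1149235\right) + 713582\right) - q{\left(-230 \right)} = \left(\left(751753 - 1149235\right) + 713582\right) - \left(2 + 2 \left(-230\right)^{2}\right) = \left(-397482 + 713582\right) - \left(2 + 2 \cdot 52900\right) = 316100 - \left(2 + 105800\right) = 316100 - 105802 = 210298$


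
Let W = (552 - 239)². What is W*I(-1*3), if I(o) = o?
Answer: -293907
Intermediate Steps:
W = 97969 (W = 313² = 97969)
W*I(-1*3) = 97969*(-1*3) = 97969*(-3) = -293907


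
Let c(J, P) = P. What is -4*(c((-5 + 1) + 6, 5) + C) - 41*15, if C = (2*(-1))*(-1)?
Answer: -643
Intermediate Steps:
C = 2 (C = -2*(-1) = 2)
-4*(c((-5 + 1) + 6, 5) + C) - 41*15 = -4*(5 + 2) - 41*15 = -4*7 - 615 = -28 - 615 = -643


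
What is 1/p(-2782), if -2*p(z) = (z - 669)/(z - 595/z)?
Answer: -7738929/4800341 ≈ -1.6122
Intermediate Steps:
p(z) = -(-669 + z)/(2*(z - 595/z)) (p(z) = -(z - 669)/(2*(z - 595/z)) = -(-669 + z)/(2*(z - 595/z)))
1/p(-2782) = 1/((1/2)*(-2782)*(669 - 1*(-2782))/(-595 + (-2782)**2)) = 1/((1/2)*(-2782)*(669 + 2782)/(-595 + 7739524)) = 1/((1/2)*(-2782)*3451/7738929) = 1/((1/2)*(-2782)*(1/7738929)*3451) = 1/(-4800341/7738929) = -7738929/4800341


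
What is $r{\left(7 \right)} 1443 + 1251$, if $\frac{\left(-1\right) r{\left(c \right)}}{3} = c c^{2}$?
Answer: $-1483596$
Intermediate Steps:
$r{\left(c \right)} = - 3 c^{3}$ ($r{\left(c \right)} = - 3 c c^{2} = - 3 c^{3}$)
$r{\left(7 \right)} 1443 + 1251 = - 3 \cdot 7^{3} \cdot 1443 + 1251 = \left(-3\right) 343 \cdot 1443 + 1251 = \left(-1029\right) 1443 + 1251 = -1484847 + 1251 = -1483596$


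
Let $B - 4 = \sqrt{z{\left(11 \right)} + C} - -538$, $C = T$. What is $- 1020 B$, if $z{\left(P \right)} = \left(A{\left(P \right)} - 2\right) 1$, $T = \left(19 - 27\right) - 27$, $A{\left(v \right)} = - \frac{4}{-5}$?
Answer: $-552840 - 204 i \sqrt{905} \approx -5.5284 \cdot 10^{5} - 6137.0 i$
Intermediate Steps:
$A{\left(v \right)} = \frac{4}{5}$ ($A{\left(v \right)} = \left(-4\right) \left(- \frac{1}{5}\right) = \frac{4}{5}$)
$T = -35$ ($T = -8 - 27 = -35$)
$z{\left(P \right)} = - \frac{6}{5}$ ($z{\left(P \right)} = \left(\frac{4}{5} - 2\right) 1 = \left(- \frac{6}{5}\right) 1 = - \frac{6}{5}$)
$C = -35$
$B = 542 + \frac{i \sqrt{905}}{5}$ ($B = 4 + \left(\sqrt{- \frac{6}{5} - 35} - -538\right) = 4 + \left(\sqrt{- \frac{181}{5}} + 538\right) = 4 + \left(\frac{i \sqrt{905}}{5} + 538\right) = 4 + \left(538 + \frac{i \sqrt{905}}{5}\right) = 542 + \frac{i \sqrt{905}}{5} \approx 542.0 + 6.0166 i$)
$- 1020 B = - 1020 \left(542 + \frac{i \sqrt{905}}{5}\right) = -552840 - 204 i \sqrt{905}$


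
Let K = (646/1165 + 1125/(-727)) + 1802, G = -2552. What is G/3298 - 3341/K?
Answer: -6612511382947/2515338307623 ≈ -2.6289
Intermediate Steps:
K = 1525371927/846955 (K = (646*(1/1165) + 1125*(-1/727)) + 1802 = (646/1165 - 1125/727) + 1802 = -840983/846955 + 1802 = 1525371927/846955 ≈ 1801.0)
G/3298 - 3341/K = -2552/3298 - 3341/1525371927/846955 = -2552*1/3298 - 3341*846955/1525371927 = -1276/1649 - 2829676655/1525371927 = -6612511382947/2515338307623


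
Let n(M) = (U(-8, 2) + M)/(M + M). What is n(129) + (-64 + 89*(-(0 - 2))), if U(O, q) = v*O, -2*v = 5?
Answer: 29561/258 ≈ 114.58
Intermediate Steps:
v = -5/2 (v = -½*5 = -5/2 ≈ -2.5000)
U(O, q) = -5*O/2
n(M) = (20 + M)/(2*M) (n(M) = (-5/2*(-8) + M)/(M + M) = (20 + M)/((2*M)) = (20 + M)*(1/(2*M)) = (20 + M)/(2*M))
n(129) + (-64 + 89*(-(0 - 2))) = (½)*(20 + 129)/129 + (-64 + 89*(-(0 - 2))) = (½)*(1/129)*149 + (-64 + 89*(-1*(-2))) = 149/258 + (-64 + 89*2) = 149/258 + (-64 + 178) = 149/258 + 114 = 29561/258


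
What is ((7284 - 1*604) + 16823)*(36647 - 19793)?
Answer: 396119562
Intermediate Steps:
((7284 - 1*604) + 16823)*(36647 - 19793) = ((7284 - 604) + 16823)*16854 = (6680 + 16823)*16854 = 23503*16854 = 396119562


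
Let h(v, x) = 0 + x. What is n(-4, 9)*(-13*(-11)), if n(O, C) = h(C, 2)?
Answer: 286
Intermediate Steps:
h(v, x) = x
n(O, C) = 2
n(-4, 9)*(-13*(-11)) = 2*(-13*(-11)) = 2*143 = 286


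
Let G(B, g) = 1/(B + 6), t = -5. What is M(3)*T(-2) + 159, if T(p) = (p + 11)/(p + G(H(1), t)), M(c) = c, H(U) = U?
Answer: 1878/13 ≈ 144.46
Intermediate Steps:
G(B, g) = 1/(6 + B)
T(p) = (11 + p)/(⅐ + p) (T(p) = (p + 11)/(p + 1/(6 + 1)) = (11 + p)/(p + 1/7) = (11 + p)/(p + ⅐) = (11 + p)/(⅐ + p))
M(3)*T(-2) + 159 = 3*(7*(11 - 2)/(1 + 7*(-2))) + 159 = 3*(7*9/(1 - 14)) + 159 = 3*(7*9/(-13)) + 159 = 3*(7*(-1/13)*9) + 159 = 3*(-63/13) + 159 = -189/13 + 159 = 1878/13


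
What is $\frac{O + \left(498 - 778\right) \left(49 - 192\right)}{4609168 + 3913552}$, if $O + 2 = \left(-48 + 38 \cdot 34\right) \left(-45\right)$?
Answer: $- \frac{7971}{4261360} \approx -0.0018705$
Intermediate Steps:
$O = -55982$ ($O = -2 + \left(-48 + 38 \cdot 34\right) \left(-45\right) = -2 + \left(-48 + 1292\right) \left(-45\right) = -2 + 1244 \left(-45\right) = -2 - 55980 = -55982$)
$\frac{O + \left(498 - 778\right) \left(49 - 192\right)}{4609168 + 3913552} = \frac{-55982 + \left(498 - 778\right) \left(49 - 192\right)}{4609168 + 3913552} = \frac{-55982 - -40040}{8522720} = \left(-55982 + 40040\right) \frac{1}{8522720} = \left(-15942\right) \frac{1}{8522720} = - \frac{7971}{4261360}$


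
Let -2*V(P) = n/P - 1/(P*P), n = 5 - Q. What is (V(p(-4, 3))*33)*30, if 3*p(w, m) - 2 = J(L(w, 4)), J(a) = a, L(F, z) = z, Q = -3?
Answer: -7425/4 ≈ -1856.3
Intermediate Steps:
p(w, m) = 2 (p(w, m) = ⅔ + (⅓)*4 = ⅔ + 4/3 = 2)
n = 8 (n = 5 - 1*(-3) = 5 + 3 = 8)
V(P) = 1/(2*P²) - 4/P (V(P) = -(8/P - 1/(P*P))/2 = -(8/P - 1/(P²))/2 = -(8/P - 1/P²)/2 = -(-1/P² + 8/P)/2 = 1/(2*P²) - 4/P)
(V(p(-4, 3))*33)*30 = (((½)*(1 - 8*2)/2²)*33)*30 = (((½)*(¼)*(1 - 16))*33)*30 = (((½)*(¼)*(-15))*33)*30 = -15/8*33*30 = -495/8*30 = -7425/4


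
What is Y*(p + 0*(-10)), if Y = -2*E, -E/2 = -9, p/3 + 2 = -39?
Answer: 4428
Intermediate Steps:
p = -123 (p = -6 + 3*(-39) = -6 - 117 = -123)
E = 18 (E = -2*(-9) = 18)
Y = -36 (Y = -2*18 = -36)
Y*(p + 0*(-10)) = -36*(-123 + 0*(-10)) = -36*(-123 + 0) = -36*(-123) = 4428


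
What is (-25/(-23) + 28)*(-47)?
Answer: -31443/23 ≈ -1367.1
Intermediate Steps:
(-25/(-23) + 28)*(-47) = (-25*(-1/23) + 28)*(-47) = (25/23 + 28)*(-47) = (669/23)*(-47) = -31443/23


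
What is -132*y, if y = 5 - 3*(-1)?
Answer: -1056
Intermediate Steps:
y = 8 (y = 5 + 3 = 8)
-132*y = -132*8 = -1056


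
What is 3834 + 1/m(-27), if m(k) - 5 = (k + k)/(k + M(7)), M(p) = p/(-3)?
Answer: 1154078/301 ≈ 3834.1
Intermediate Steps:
M(p) = -p/3 (M(p) = p*(-⅓) = -p/3)
m(k) = 5 + 2*k/(-7/3 + k) (m(k) = 5 + (k + k)/(k - ⅓*7) = 5 + (2*k)/(k - 7/3) = 5 + (2*k)/(-7/3 + k) = 5 + 2*k/(-7/3 + k))
3834 + 1/m(-27) = 3834 + 1/(7*(-5 + 3*(-27))/(-7 + 3*(-27))) = 3834 + 1/(7*(-5 - 81)/(-7 - 81)) = 3834 + 1/(7*(-86)/(-88)) = 3834 + 1/(7*(-1/88)*(-86)) = 3834 + 1/(301/44) = 3834 + 44/301 = 1154078/301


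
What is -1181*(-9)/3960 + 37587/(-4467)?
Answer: -3754251/655160 ≈ -5.7303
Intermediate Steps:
-1181*(-9)/3960 + 37587/(-4467) = 10629*(1/3960) + 37587*(-1/4467) = 1181/440 - 12529/1489 = -3754251/655160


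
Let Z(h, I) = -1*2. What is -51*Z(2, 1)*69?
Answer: 7038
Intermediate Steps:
Z(h, I) = -2
-51*Z(2, 1)*69 = -51*(-2)*69 = 102*69 = 7038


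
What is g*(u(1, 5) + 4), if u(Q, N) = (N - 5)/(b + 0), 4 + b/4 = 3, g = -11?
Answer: -44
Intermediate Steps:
b = -4 (b = -16 + 4*3 = -16 + 12 = -4)
u(Q, N) = 5/4 - N/4 (u(Q, N) = (N - 5)/(-4 + 0) = (-5 + N)/(-4) = (-5 + N)*(-¼) = 5/4 - N/4)
g*(u(1, 5) + 4) = -11*((5/4 - ¼*5) + 4) = -11*((5/4 - 5/4) + 4) = -11*(0 + 4) = -11*4 = -44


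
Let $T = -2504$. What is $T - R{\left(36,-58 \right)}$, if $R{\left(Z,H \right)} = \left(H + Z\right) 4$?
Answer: $-2416$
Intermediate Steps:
$R{\left(Z,H \right)} = 4 H + 4 Z$
$T - R{\left(36,-58 \right)} = -2504 - \left(4 \left(-58\right) + 4 \cdot 36\right) = -2504 - \left(-232 + 144\right) = -2504 - -88 = -2504 + 88 = -2416$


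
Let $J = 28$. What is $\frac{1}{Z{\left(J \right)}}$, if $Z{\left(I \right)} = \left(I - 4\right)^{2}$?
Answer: $\frac{1}{576} \approx 0.0017361$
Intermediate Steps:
$Z{\left(I \right)} = \left(-4 + I\right)^{2}$
$\frac{1}{Z{\left(J \right)}} = \frac{1}{\left(-4 + 28\right)^{2}} = \frac{1}{24^{2}} = \frac{1}{576}$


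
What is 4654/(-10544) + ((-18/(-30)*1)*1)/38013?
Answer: -147421813/334007560 ≈ -0.44137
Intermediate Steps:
4654/(-10544) + ((-18/(-30)*1)*1)/38013 = 4654*(-1/10544) + ((-18*(-1/30)*1)*1)*(1/38013) = -2327/5272 + (((⅗)*1)*1)*(1/38013) = -2327/5272 + ((⅗)*1)*(1/38013) = -2327/5272 + (⅗)*(1/38013) = -2327/5272 + 1/63355 = -147421813/334007560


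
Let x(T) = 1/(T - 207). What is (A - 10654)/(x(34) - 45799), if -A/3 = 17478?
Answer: 2728556/1980807 ≈ 1.3775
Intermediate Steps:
x(T) = 1/(-207 + T)
A = -52434 (A = -3*17478 = -52434)
(A - 10654)/(x(34) - 45799) = (-52434 - 10654)/(1/(-207 + 34) - 45799) = -63088/(1/(-173) - 45799) = -63088/(-1/173 - 45799) = -63088/(-7923228/173) = -63088*(-173/7923228) = 2728556/1980807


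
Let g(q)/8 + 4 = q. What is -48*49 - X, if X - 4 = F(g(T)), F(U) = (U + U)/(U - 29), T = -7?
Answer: -275828/117 ≈ -2357.5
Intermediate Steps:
g(q) = -32 + 8*q
F(U) = 2*U/(-29 + U) (F(U) = (2*U)/(-29 + U) = 2*U/(-29 + U))
X = 644/117 (X = 4 + 2*(-32 + 8*(-7))/(-29 + (-32 + 8*(-7))) = 4 + 2*(-32 - 56)/(-29 + (-32 - 56)) = 4 + 2*(-88)/(-29 - 88) = 4 + 2*(-88)/(-117) = 4 + 2*(-88)*(-1/117) = 4 + 176/117 = 644/117 ≈ 5.5043)
-48*49 - X = -48*49 - 1*644/117 = -2352 - 644/117 = -275828/117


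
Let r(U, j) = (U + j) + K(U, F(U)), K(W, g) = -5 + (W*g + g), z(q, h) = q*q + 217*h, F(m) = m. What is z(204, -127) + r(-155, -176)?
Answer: 37591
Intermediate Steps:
z(q, h) = q² + 217*h
K(W, g) = -5 + g + W*g (K(W, g) = -5 + (g + W*g) = -5 + g + W*g)
r(U, j) = -5 + j + U² + 2*U (r(U, j) = (U + j) + (-5 + U + U*U) = (U + j) + (-5 + U + U²) = -5 + j + U² + 2*U)
z(204, -127) + r(-155, -176) = (204² + 217*(-127)) + (-5 - 176 + (-155)² + 2*(-155)) = (41616 - 27559) + (-5 - 176 + 24025 - 310) = 14057 + 23534 = 37591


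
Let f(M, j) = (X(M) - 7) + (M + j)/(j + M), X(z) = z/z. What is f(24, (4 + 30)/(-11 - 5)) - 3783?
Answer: -3788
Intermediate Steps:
X(z) = 1
f(M, j) = -5 (f(M, j) = (1 - 7) + (M + j)/(j + M) = -6 + (M + j)/(M + j) = -6 + 1 = -5)
f(24, (4 + 30)/(-11 - 5)) - 3783 = -5 - 3783 = -3788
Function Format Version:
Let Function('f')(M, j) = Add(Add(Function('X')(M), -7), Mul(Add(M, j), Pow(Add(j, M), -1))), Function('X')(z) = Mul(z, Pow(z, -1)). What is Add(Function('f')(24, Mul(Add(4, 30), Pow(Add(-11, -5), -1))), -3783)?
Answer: -3788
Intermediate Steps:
Function('X')(z) = 1
Function('f')(M, j) = -5 (Function('f')(M, j) = Add(Add(1, -7), Mul(Add(M, j), Pow(Add(j, M), -1))) = Add(-6, Mul(Add(M, j), Pow(Add(M, j), -1))) = Add(-6, 1) = -5)
Add(Function('f')(24, Mul(Add(4, 30), Pow(Add(-11, -5), -1))), -3783) = Add(-5, -3783) = -3788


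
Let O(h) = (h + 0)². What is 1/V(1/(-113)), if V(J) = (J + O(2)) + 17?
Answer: 113/2372 ≈ 0.047639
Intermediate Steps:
O(h) = h²
V(J) = 21 + J (V(J) = (J + 2²) + 17 = (J + 4) + 17 = (4 + J) + 17 = 21 + J)
1/V(1/(-113)) = 1/(21 + 1/(-113)) = 1/(21 - 1/113) = 1/(2372/113) = 113/2372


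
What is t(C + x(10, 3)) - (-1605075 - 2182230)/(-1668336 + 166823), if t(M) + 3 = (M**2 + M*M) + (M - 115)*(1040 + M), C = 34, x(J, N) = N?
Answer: -122033250328/1501513 ≈ -81274.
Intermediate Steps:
t(M) = -3 + 2*M**2 + (-115 + M)*(1040 + M) (t(M) = -3 + ((M**2 + M*M) + (M - 115)*(1040 + M)) = -3 + ((M**2 + M**2) + (-115 + M)*(1040 + M)) = -3 + (2*M**2 + (-115 + M)*(1040 + M)) = -3 + 2*M**2 + (-115 + M)*(1040 + M))
t(C + x(10, 3)) - (-1605075 - 2182230)/(-1668336 + 166823) = (-119603 + 3*(34 + 3)**2 + 925*(34 + 3)) - (-1605075 - 2182230)/(-1668336 + 166823) = (-119603 + 3*37**2 + 925*37) - (-3787305)/(-1501513) = (-119603 + 3*1369 + 34225) - (-3787305)*(-1)/1501513 = (-119603 + 4107 + 34225) - 1*3787305/1501513 = -81271 - 3787305/1501513 = -122033250328/1501513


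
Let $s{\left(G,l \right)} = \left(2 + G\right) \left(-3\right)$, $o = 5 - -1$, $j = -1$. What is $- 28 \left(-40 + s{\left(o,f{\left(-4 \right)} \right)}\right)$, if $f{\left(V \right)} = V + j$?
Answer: $1792$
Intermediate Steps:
$o = 6$ ($o = 5 + 1 = 6$)
$f{\left(V \right)} = -1 + V$ ($f{\left(V \right)} = V - 1 = -1 + V$)
$s{\left(G,l \right)} = -6 - 3 G$
$- 28 \left(-40 + s{\left(o,f{\left(-4 \right)} \right)}\right) = - 28 \left(-40 - 24\right) = \left(-28\right) \left(-64\right) = 1792$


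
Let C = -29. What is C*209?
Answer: -6061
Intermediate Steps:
C*209 = -29*209 = -6061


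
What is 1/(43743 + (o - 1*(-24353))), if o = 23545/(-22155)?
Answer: 4431/301728667 ≈ 1.4685e-5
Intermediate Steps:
o = -4709/4431 (o = 23545*(-1/22155) = -4709/4431 ≈ -1.0627)
1/(43743 + (o - 1*(-24353))) = 1/(43743 + (-4709/4431 - 1*(-24353))) = 1/(43743 + (-4709/4431 + 24353)) = 1/(43743 + 107903434/4431) = 1/(301728667/4431) = 4431/301728667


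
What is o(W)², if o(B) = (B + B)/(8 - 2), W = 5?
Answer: 25/9 ≈ 2.7778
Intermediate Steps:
o(B) = B/3 (o(B) = (2*B)/6 = (2*B)*(⅙) = B/3)
o(W)² = ((⅓)*5)² = (5/3)² = 25/9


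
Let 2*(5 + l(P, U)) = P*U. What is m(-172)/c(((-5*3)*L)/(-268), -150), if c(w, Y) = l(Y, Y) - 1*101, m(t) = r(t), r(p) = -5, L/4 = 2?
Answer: -5/11144 ≈ -0.00044867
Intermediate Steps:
L = 8 (L = 4*2 = 8)
m(t) = -5
l(P, U) = -5 + P*U/2 (l(P, U) = -5 + (P*U)/2 = -5 + P*U/2)
c(w, Y) = -106 + Y**2/2 (c(w, Y) = (-5 + Y*Y/2) - 1*101 = (-5 + Y**2/2) - 101 = -106 + Y**2/2)
m(-172)/c(((-5*3)*L)/(-268), -150) = -5/(-106 + (1/2)*(-150)**2) = -5/(-106 + (1/2)*22500) = -5/(-106 + 11250) = -5/11144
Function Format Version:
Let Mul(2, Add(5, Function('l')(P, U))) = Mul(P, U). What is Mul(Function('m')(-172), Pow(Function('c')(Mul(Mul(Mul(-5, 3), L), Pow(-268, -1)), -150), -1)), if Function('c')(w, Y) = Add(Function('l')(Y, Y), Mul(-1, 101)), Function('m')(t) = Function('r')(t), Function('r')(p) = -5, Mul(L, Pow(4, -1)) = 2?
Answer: Rational(-5, 11144) ≈ -0.00044867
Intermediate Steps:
L = 8 (L = Mul(4, 2) = 8)
Function('m')(t) = -5
Function('l')(P, U) = Add(-5, Mul(Rational(1, 2), P, U)) (Function('l')(P, U) = Add(-5, Mul(Rational(1, 2), Mul(P, U))) = Add(-5, Mul(Rational(1, 2), P, U)))
Function('c')(w, Y) = Add(-106, Mul(Rational(1, 2), Pow(Y, 2))) (Function('c')(w, Y) = Add(Add(-5, Mul(Rational(1, 2), Y, Y)), Mul(-1, 101)) = Add(Add(-5, Mul(Rational(1, 2), Pow(Y, 2))), -101) = Add(-106, Mul(Rational(1, 2), Pow(Y, 2))))
Mul(Function('m')(-172), Pow(Function('c')(Mul(Mul(Mul(-5, 3), L), Pow(-268, -1)), -150), -1)) = Mul(-5, Pow(Add(-106, Mul(Rational(1, 2), Pow(-150, 2))), -1)) = Mul(-5, Pow(Add(-106, Mul(Rational(1, 2), 22500)), -1)) = Mul(-5, Pow(Add(-106, 11250), -1)) = Mul(-5, Pow(11144, -1)) = Mul(-5, Rational(1, 11144)) = Rational(-5, 11144)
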